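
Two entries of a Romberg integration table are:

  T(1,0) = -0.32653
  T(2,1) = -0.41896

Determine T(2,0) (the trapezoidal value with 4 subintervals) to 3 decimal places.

From T(2,1) = (4·T(2,0) − T(1,0))/3, solve for T(2,0):
4·T(2,0) = 3·(-0.41896) + (-0.32653) = -1.58341
T(2,0) = -0.39585

-0.396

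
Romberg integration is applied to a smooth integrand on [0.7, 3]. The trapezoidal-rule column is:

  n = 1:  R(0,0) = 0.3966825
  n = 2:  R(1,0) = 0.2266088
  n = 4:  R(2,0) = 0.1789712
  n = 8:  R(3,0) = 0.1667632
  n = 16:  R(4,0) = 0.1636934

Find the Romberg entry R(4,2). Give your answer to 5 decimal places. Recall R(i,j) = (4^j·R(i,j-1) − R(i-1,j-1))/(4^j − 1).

0.16267

R(3,1) = (4·0.1667632 − 0.1789712) / 3 = 0.1626939
R(4,1) = 0.1636934 + (0.1636934 − 0.1667632)/3 = 0.1626701
R(4,2) = (16·0.1626701 − 0.1626939) / 15 = 0.1626685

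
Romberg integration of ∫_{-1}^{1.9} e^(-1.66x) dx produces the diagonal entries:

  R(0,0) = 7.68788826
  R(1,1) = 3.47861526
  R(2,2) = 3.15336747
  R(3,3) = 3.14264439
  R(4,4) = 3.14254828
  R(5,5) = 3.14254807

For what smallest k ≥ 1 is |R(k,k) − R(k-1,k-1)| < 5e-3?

|R(1,1) − R(0,0)| = 4.20927300 ≥ 5e-3
|R(2,2) − R(1,1)| = 0.32524779 ≥ 5e-3
|R(3,3) − R(2,2)| = 0.01072308 ≥ 5e-3
|R(4,4) − R(3,3)| = 0.00009611 < 5e-3

k = 4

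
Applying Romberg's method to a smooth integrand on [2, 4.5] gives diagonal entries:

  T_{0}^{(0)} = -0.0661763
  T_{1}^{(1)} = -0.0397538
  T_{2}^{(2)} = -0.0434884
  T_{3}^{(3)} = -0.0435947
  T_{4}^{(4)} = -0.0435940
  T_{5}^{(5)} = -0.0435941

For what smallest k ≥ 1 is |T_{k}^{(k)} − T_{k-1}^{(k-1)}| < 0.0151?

k = 2

|T_{1}^{(1)} − T_{0}^{(0)}| = 0.0264225 ≥ 0.0151
|T_{2}^{(2)} − T_{1}^{(1)}| = 0.0037346 < 0.0151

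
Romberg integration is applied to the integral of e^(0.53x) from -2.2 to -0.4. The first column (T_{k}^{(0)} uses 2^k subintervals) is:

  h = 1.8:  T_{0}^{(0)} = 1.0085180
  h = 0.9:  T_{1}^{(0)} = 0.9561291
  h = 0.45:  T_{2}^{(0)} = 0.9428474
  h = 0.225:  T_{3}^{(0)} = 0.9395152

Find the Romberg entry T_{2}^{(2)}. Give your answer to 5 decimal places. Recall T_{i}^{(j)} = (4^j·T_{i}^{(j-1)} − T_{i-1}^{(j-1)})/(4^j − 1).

0.93840

Richardson extrapolation on the trapezoidal column (denominator 4−1=3):
T_{1}^{(1)} = (4·0.9561291 − 1.0085180) / 3 = 0.9386661
T_{2}^{(1)} = 0.9428474 + (0.9428474 − 0.9561291)/3 = 0.9384202
T_{2}^{(2)} = (16·0.9384202 − 0.9386661) / 15 = 0.9384038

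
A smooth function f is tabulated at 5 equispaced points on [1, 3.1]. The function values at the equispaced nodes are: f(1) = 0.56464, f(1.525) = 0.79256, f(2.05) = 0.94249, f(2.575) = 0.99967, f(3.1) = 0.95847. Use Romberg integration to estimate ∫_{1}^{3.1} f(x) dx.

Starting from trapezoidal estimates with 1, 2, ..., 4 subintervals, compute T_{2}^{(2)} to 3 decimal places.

T_{0}^{(0)} (trapezoid, 1 panel, h=2.1000): 1.59927
T_{1}^{(0)} (trapezoid, 2 panels, h=1.0500): 1.78925
T_{2}^{(0)} (trapezoid, 4 panels, h=0.5250): 1.83554
T_{1}^{(1)} = 1.78925 + (1.78925 − 1.59927)/3 = 1.85258
T_{2}^{(1)} = 1.83554 + (1.83554 − 1.78925)/3 = 1.85097
T_{2}^{(2)} = 1.85097 + (1.85097 − 1.85258)/15 = 1.85086

1.851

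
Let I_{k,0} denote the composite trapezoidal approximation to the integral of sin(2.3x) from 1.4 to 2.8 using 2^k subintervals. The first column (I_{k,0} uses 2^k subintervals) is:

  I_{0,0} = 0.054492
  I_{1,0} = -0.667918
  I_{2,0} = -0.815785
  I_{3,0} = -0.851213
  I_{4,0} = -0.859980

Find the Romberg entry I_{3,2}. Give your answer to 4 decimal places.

I_{2,1} = (4·(-0.815785) − (-0.667918)) / 3 = -0.865074
I_{3,1} = -0.851213 + (-0.851213 − (-0.815785))/3 = -0.863022
I_{3,2} = (16·(-0.863022) − (-0.865074)) / 15 = -0.862885

-0.8629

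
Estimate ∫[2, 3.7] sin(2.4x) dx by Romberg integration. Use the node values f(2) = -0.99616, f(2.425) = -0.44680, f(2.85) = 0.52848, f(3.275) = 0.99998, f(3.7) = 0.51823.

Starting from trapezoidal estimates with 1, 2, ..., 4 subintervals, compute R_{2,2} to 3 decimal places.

0.391

R_{0,0} (trapezoid, 1 panel, h=1.7000): -0.40624
R_{1,0} (trapezoid, 2 panels, h=0.8500): 0.24609
R_{2,0} (trapezoid, 4 panels, h=0.4250): 0.35815
R_{1,1} = 0.24609 + (0.24609 − (-0.40624))/3 = 0.46353
R_{2,1} = 0.35815 + (0.35815 − 0.24609)/3 = 0.39550
R_{2,2} = 0.39550 + (0.39550 − 0.46353)/15 = 0.39096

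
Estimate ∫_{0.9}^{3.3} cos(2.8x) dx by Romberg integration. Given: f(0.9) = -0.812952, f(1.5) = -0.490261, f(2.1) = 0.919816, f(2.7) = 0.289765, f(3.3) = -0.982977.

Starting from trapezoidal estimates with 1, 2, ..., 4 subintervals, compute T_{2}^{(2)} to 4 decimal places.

-0.2120

T_{0}^{(0)} (trapezoid, 1 panel, h=2.4000): -2.155115
T_{1}^{(0)} (trapezoid, 2 panels, h=1.2000): 0.026222
T_{2}^{(0)} (trapezoid, 4 panels, h=0.6000): -0.107187
T_{1}^{(1)} = 0.026222 + (0.026222 − (-2.155115))/3 = 0.753334
T_{2}^{(1)} = -0.107187 + (-0.107187 − 0.026222)/3 = -0.151657
T_{2}^{(2)} = -0.151657 + (-0.151657 − 0.753334)/15 = -0.211990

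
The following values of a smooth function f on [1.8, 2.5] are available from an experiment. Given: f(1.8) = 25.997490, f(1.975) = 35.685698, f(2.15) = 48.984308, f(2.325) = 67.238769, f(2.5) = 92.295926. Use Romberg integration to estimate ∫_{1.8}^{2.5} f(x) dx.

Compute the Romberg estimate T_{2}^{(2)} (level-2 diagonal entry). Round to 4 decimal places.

T_{0}^{(0)} (trapezoid, 1 panel, h=0.7000): 41.402696
T_{1}^{(0)} (trapezoid, 2 panels, h=0.3500): 37.845856
T_{2}^{(0)} (trapezoid, 4 panels, h=0.1750): 36.934710
T_{1}^{(1)} = 37.845856 + (37.845856 − 41.402696)/3 = 36.660243
T_{2}^{(1)} = 36.934710 + (36.934710 − 37.845856)/3 = 36.630995
T_{2}^{(2)} = 36.630995 + (36.630995 − 36.660243)/15 = 36.629045

36.6290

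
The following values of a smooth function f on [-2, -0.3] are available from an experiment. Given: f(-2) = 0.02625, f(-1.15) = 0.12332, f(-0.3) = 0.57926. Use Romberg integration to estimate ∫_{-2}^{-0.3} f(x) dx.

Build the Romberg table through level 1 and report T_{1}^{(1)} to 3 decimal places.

T_{0}^{(0)} (trapezoid, 1 panel, h=1.7000): 0.51468
T_{1}^{(0)} (trapezoid, 2 panels, h=0.8500): 0.36216
T_{1}^{(1)} = 0.36216 + (0.36216 − 0.51468)/3 = 0.31132

0.311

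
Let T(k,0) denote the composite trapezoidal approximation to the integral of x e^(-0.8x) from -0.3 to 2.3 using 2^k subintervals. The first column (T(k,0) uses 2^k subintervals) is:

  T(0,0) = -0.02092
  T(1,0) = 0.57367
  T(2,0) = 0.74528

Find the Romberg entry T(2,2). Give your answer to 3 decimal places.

0.805

Richardson extrapolation on the trapezoidal column (denominator 4−1=3):
T(1,1) = (4·0.57367 − (-0.02092)) / 3 = 0.77187
T(2,1) = (4·0.74528 − 0.57367) / 3 = 0.80248
T(2,2) = (16·0.80248 − 0.77187) / 15 = 0.80452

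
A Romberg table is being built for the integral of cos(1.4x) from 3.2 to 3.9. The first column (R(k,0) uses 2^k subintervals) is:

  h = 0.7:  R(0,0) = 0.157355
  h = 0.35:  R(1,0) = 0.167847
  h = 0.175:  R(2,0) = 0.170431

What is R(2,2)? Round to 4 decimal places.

Richardson extrapolation on the trapezoidal column (denominator 4−1=3):
R(1,1) = (4·0.167847 − 0.157355) / 3 = 0.171344
R(2,1) = (4·0.170431 − 0.167847) / 3 = 0.171292
R(2,2) = (16·0.171292 − 0.171344) / 15 = 0.171289

0.1713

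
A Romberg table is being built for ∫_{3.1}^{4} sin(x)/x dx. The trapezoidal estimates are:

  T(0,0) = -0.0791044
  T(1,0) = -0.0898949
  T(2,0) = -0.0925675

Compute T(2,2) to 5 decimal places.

-0.09346

Richardson extrapolation on the trapezoidal column (denominator 4−1=3):
T(1,1) = -0.0898949 + (-0.0898949 − (-0.0791044))/3 = -0.0934917
T(2,1) = -0.0925675 + (-0.0925675 − (-0.0898949))/3 = -0.0934584
T(2,2) = (16·(-0.0934584) − (-0.0934917)) / 15 = -0.0934562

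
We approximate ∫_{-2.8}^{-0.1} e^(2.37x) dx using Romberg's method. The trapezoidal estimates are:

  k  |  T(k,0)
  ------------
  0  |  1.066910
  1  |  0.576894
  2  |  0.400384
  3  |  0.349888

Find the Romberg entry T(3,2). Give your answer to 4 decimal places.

Richardson extrapolation on the trapezoidal column (denominator 4−1=3):
T(2,1) = 0.400384 + (0.400384 − 0.576894)/3 = 0.341547
T(3,1) = (4·0.349888 − 0.400384) / 3 = 0.333056
T(3,2) = (16·0.333056 − 0.341547) / 15 = 0.332490
(Column j=1 coincides with Simpson's rule on the same nodes.)

0.3325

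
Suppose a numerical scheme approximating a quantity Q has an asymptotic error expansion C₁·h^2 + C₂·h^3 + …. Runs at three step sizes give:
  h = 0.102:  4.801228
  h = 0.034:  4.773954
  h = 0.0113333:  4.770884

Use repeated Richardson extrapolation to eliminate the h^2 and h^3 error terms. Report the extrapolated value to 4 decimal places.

First eliminate the h^2 term (factor 3^2 = 9):
  B₁ = (9·4.773954 − 4.801228)/8 = 4.770545
  B₂ = (9·4.770884 − 4.773954)/8 = 4.770500
Then eliminate the h^3 term (factor 3^3 = 27):
  (27·4.770500 − 4.770545)/26 = 4.770498

4.7705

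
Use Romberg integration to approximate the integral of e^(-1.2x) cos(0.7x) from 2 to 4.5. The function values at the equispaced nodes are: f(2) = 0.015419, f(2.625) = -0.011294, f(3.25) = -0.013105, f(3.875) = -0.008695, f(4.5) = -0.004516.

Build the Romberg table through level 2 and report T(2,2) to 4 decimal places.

T(0,0) (trapezoid, 1 panel, h=2.5000): 0.013629
T(1,0) (trapezoid, 2 panels, h=1.2500): -0.009567
T(2,0) (trapezoid, 4 panels, h=0.6250): -0.017277
T(1,1) = -0.009567 + (-0.009567 − 0.013629)/3 = -0.017299
T(2,1) = -0.017277 + (-0.017277 − (-0.009567))/3 = -0.019847
T(2,2) = -0.019847 + (-0.019847 − (-0.017299))/15 = -0.020017

-0.0200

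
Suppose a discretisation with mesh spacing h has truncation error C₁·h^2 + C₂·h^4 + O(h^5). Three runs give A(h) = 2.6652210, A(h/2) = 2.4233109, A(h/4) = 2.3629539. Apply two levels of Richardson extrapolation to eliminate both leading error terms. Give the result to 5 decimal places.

2.34285

First eliminate the h^2 term (factor 2^2 = 4):
  B₁ = (4·2.4233109 − 2.6652210)/3 = 2.3426742
  B₂ = (4·2.3629539 − 2.4233109)/3 = 2.3428349
Then eliminate the h^4 term (factor 2^4 = 16):
  (16·2.3428349 − 2.3426742)/15 = 2.3428456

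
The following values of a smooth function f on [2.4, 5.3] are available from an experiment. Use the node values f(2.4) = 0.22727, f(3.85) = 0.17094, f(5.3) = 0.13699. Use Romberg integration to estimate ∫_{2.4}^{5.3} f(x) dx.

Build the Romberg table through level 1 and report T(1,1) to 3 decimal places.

T(0,0) (trapezoid, 1 panel, h=2.9000): 0.52818
T(1,0) (trapezoid, 2 panels, h=1.4500): 0.51195
T(1,1) = 0.51195 + (0.51195 − 0.52818)/3 = 0.50654

0.507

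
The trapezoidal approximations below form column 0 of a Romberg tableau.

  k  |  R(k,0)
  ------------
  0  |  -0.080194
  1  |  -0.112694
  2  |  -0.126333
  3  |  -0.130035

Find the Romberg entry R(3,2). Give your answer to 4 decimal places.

-0.1313

Richardson extrapolation on the trapezoidal column (denominator 4−1=3):
R(2,1) = -0.126333 + (-0.126333 − (-0.112694))/3 = -0.130879
R(3,1) = (4·(-0.130035) − (-0.126333)) / 3 = -0.131269
R(3,2) = -0.131269 + (-0.131269 − (-0.130879))/15 = -0.131295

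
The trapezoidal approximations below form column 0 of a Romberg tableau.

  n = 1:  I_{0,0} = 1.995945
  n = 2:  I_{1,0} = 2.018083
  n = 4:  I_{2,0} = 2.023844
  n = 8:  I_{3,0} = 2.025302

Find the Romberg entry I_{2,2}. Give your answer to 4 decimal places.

2.0258

Richardson extrapolation on the trapezoidal column (denominator 4−1=3):
I_{1,1} = (4·2.018083 − 1.995945) / 3 = 2.025462
I_{2,1} = (4·2.023844 − 2.018083) / 3 = 2.025764
I_{2,2} = 2.025764 + (2.025764 − 2.025462)/15 = 2.025784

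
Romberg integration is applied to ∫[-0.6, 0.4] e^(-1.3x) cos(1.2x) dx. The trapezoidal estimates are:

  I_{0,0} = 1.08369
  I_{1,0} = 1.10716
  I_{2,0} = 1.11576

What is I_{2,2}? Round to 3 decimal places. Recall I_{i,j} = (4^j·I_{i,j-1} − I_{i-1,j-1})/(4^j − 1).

Richardson extrapolation on the trapezoidal column (denominator 4−1=3):
I_{1,1} = 1.10716 + (1.10716 − 1.08369)/3 = 1.11498
I_{2,1} = (4·1.11576 − 1.10716) / 3 = 1.11863
I_{2,2} = 1.11863 + (1.11863 − 1.11498)/15 = 1.11887

1.119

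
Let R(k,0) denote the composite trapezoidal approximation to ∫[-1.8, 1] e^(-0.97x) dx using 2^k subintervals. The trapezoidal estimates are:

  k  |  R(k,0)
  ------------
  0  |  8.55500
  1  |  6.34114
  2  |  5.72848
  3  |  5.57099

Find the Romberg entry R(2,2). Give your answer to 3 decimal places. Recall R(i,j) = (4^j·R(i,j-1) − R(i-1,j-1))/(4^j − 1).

Richardson extrapolation on the trapezoidal column (denominator 4−1=3):
R(1,1) = (4·6.34114 − 8.55500) / 3 = 5.60319
R(2,1) = (4·5.72848 − 6.34114) / 3 = 5.52426
R(2,2) = (16·5.52426 − 5.60319) / 15 = 5.51900

5.519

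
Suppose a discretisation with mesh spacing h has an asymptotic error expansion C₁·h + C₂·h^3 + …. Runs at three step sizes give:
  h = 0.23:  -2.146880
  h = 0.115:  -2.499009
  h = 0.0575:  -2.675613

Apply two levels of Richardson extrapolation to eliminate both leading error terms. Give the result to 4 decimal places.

First eliminate the h term (factor 2^1 = 2):
  B₁ = (2·(-2.499009) − (-2.146880))/1 = -2.851138
  B₂ = (2·(-2.675613) − (-2.499009))/1 = -2.852217
Then eliminate the h^3 term (factor 2^3 = 8):
  (8·(-2.852217) − (-2.851138))/7 = -2.852371

-2.8524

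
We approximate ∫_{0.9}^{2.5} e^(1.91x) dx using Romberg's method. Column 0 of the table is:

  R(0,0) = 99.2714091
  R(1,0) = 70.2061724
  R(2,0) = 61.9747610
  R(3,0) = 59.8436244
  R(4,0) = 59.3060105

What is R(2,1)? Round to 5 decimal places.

59.23096

Richardson extrapolation on the trapezoidal column (denominator 4−1=3):
R(2,1) = 61.9747610 + (61.9747610 − 70.2061724)/3 = 59.2309572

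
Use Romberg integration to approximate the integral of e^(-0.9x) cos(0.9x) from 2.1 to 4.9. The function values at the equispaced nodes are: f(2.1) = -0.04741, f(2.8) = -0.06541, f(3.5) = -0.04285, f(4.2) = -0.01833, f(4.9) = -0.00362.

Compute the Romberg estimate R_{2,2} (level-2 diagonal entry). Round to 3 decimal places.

R_{0,0} (trapezoid, 1 panel, h=2.8000): -0.07144
R_{1,0} (trapezoid, 2 panels, h=1.4000): -0.09571
R_{2,0} (trapezoid, 4 panels, h=0.7000): -0.10647
R_{1,1} = -0.09571 + (-0.09571 − (-0.07144))/3 = -0.10380
R_{2,1} = -0.10647 + (-0.10647 − (-0.09571))/3 = -0.11006
R_{2,2} = -0.11006 + (-0.11006 − (-0.10380))/15 = -0.11048

-0.110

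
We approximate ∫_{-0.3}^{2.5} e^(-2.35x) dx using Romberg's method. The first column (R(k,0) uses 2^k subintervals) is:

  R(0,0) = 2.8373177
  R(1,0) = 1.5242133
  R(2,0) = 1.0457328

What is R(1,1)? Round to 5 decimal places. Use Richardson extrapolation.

R(1,1) = (4·1.5242133 − 2.8373177) / 3 = 1.0865118

1.08651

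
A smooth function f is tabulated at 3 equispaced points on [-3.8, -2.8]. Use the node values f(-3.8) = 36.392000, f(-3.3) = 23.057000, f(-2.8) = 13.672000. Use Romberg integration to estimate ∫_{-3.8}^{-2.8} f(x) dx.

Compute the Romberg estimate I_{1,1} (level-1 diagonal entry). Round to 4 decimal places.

I_{0,0} (trapezoid, 1 panel, h=1.0000): 25.032000
I_{1,0} (trapezoid, 2 panels, h=0.5000): 24.044500
I_{1,1} = 24.044500 + (24.044500 − 25.032000)/3 = 23.715333

23.7153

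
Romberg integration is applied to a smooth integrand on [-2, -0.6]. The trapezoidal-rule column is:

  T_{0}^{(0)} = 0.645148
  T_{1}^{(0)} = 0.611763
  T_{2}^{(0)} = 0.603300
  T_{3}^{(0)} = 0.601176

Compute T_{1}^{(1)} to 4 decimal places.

0.6006

Richardson extrapolation on the trapezoidal column (denominator 4−1=3):
T_{1}^{(1)} = 0.611763 + (0.611763 − 0.645148)/3 = 0.600635
(Column j=1 coincides with Simpson's rule on the same nodes.)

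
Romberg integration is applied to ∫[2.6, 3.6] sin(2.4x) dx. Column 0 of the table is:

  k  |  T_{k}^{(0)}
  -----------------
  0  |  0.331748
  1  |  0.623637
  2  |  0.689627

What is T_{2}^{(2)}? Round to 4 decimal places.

T_{1}^{(1)} = 0.623637 + (0.623637 − 0.331748)/3 = 0.720933
T_{2}^{(1)} = (4·0.689627 − 0.623637) / 3 = 0.711624
T_{2}^{(2)} = 0.711624 + (0.711624 − 0.720933)/15 = 0.711003

0.7110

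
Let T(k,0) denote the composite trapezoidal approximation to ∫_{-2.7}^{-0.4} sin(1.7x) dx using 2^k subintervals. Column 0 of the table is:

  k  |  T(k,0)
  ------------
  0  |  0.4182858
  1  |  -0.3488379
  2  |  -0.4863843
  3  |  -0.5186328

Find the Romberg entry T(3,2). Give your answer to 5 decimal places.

Richardson extrapolation on the trapezoidal column (denominator 4−1=3):
T(2,1) = -0.4863843 + (-0.4863843 − (-0.3488379))/3 = -0.5322331
T(3,1) = (4·(-0.5186328) − (-0.4863843)) / 3 = -0.5293823
T(3,2) = -0.5293823 + (-0.5293823 − (-0.5322331))/15 = -0.5291922

-0.52919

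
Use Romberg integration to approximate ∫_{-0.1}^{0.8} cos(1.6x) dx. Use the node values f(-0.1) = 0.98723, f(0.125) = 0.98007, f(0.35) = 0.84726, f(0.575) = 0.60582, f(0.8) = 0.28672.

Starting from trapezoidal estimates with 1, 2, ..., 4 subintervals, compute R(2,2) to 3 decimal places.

0.698

R(0,0) (trapezoid, 1 panel, h=0.9000): 0.57328
R(1,0) (trapezoid, 2 panels, h=0.4500): 0.66791
R(2,0) (trapezoid, 4 panels, h=0.2250): 0.69078
R(1,1) = 0.66791 + (0.66791 − 0.57328)/3 = 0.69945
R(2,1) = 0.69078 + (0.69078 − 0.66791)/3 = 0.69840
R(2,2) = 0.69840 + (0.69840 − 0.69945)/15 = 0.69833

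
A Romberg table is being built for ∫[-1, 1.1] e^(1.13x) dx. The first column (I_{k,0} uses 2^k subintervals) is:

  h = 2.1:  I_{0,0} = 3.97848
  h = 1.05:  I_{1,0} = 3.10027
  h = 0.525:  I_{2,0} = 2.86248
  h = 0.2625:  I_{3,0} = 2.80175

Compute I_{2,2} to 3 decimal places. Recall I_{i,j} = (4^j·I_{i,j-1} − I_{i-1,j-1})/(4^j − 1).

2.782

I_{1,1} = 3.10027 + (3.10027 − 3.97848)/3 = 2.80753
I_{2,1} = 2.86248 + (2.86248 − 3.10027)/3 = 2.78322
I_{2,2} = (16·2.78322 − 2.80753) / 15 = 2.78160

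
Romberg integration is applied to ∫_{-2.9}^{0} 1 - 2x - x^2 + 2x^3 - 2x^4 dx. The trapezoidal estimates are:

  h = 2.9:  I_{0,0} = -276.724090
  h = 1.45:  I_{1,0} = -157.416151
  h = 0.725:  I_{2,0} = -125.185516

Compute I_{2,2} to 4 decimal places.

Richardson extrapolation on the trapezoidal column (denominator 4−1=3):
I_{1,1} = (4·(-157.416151) − (-276.724090)) / 3 = -117.646838
I_{2,1} = -125.185516 + (-125.185516 − (-157.416151))/3 = -114.441971
I_{2,2} = (16·(-114.441971) − (-117.646838)) / 15 = -114.228313

-114.2283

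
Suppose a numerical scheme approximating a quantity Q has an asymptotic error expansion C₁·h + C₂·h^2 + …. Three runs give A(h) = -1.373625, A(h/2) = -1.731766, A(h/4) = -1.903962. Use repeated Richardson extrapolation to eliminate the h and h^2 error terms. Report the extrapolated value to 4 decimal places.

First eliminate the h term (factor 2^1 = 2):
  B₁ = (2·(-1.731766) − (-1.373625))/1 = -2.089907
  B₂ = (2·(-1.903962) − (-1.731766))/1 = -2.076158
Then eliminate the h^2 term (factor 2^2 = 4):
  (4·(-2.076158) − (-2.089907))/3 = -2.071575

-2.0716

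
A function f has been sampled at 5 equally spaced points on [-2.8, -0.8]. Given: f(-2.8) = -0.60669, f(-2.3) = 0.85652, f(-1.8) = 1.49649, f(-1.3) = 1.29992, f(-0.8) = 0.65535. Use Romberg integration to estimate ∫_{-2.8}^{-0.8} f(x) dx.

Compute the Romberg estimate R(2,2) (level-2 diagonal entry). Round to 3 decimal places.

1.940

R(0,0) (trapezoid, 1 panel, h=2.0000): 0.04866
R(1,0) (trapezoid, 2 panels, h=1.0000): 1.52082
R(2,0) (trapezoid, 4 panels, h=0.5000): 1.83863
R(1,1) = 1.52082 + (1.52082 − 0.04866)/3 = 2.01154
R(2,1) = 1.83863 + (1.83863 − 1.52082)/3 = 1.94457
R(2,2) = 1.94457 + (1.94457 − 2.01154)/15 = 1.94011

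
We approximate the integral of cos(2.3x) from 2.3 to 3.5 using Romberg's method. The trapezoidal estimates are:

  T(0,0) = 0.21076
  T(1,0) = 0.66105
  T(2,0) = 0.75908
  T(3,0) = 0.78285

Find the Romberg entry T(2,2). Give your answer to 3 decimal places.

0.790

T(1,1) = (4·0.66105 − 0.21076) / 3 = 0.81115
T(2,1) = (4·0.75908 − 0.66105) / 3 = 0.79176
T(2,2) = 0.79176 + (0.79176 − 0.81115)/15 = 0.79047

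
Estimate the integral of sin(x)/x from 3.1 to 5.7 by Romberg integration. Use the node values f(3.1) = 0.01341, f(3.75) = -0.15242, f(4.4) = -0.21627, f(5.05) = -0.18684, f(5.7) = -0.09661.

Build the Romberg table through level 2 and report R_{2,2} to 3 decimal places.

-0.405

R_{0,0} (trapezoid, 1 panel, h=2.6000): -0.10816
R_{1,0} (trapezoid, 2 panels, h=1.3000): -0.33523
R_{2,0} (trapezoid, 4 panels, h=0.6500): -0.38813
R_{1,1} = -0.33523 + (-0.33523 − (-0.10816))/3 = -0.41092
R_{2,1} = -0.38813 + (-0.38813 − (-0.33523))/3 = -0.40576
R_{2,2} = -0.40576 + (-0.40576 − (-0.41092))/15 = -0.40542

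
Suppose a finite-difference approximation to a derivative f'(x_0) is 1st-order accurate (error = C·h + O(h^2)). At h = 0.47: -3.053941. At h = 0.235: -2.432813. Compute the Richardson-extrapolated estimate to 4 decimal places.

Extrapolated value = (2·A(h/2) − A(h)) / (2 − 1)
= (2·(-2.432813) − (-3.053941)) / 1
= -1.811685 / 1 = -1.811685

-1.8117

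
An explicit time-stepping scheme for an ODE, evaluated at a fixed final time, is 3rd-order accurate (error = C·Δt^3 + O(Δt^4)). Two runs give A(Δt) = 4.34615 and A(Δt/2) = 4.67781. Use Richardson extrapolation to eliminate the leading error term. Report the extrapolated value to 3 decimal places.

4.725

The leading error scales as Δt^3; refining by a factor of 2 reduces it by 2^3 = 8.
Extrapolated value = (8·A(Δt/2) − A(Δt)) / (8 − 1)
= (8·4.67781 − 4.34615) / 7
= 33.07633 / 7 = 4.72519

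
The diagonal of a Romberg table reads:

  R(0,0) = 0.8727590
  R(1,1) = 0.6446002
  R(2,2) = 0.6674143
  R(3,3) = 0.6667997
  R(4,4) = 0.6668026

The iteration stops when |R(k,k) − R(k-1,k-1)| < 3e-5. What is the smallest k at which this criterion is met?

|R(1,1) − R(0,0)| = 0.2281588 ≥ 3e-5
|R(2,2) − R(1,1)| = 0.0228141 ≥ 3e-5
|R(3,3) − R(2,2)| = 0.0006146 ≥ 3e-5
|R(4,4) − R(3,3)| = 0.0000029 < 3e-5

k = 4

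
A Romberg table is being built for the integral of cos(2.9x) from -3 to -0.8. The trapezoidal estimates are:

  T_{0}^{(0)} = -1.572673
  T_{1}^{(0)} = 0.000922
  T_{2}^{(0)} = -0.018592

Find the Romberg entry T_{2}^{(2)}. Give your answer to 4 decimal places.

Richardson extrapolation on the trapezoidal column (denominator 4−1=3):
T_{1}^{(1)} = (4·0.000922 − (-1.572673)) / 3 = 0.525454
T_{2}^{(1)} = -0.018592 + (-0.018592 − 0.000922)/3 = -0.025097
T_{2}^{(2)} = -0.025097 + (-0.025097 − 0.525454)/15 = -0.061800

-0.0618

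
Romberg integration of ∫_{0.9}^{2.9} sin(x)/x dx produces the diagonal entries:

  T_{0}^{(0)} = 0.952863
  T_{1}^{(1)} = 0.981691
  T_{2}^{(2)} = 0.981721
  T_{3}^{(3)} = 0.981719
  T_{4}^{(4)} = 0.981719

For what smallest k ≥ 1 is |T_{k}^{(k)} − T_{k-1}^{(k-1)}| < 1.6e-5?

k = 3

|T_{1}^{(1)} − T_{0}^{(0)}| = 0.028828 ≥ 1.6e-5
|T_{2}^{(2)} − T_{1}^{(1)}| = 0.000030 ≥ 1.6e-5
|T_{3}^{(3)} − T_{2}^{(2)}| = 0.000002 < 1.6e-5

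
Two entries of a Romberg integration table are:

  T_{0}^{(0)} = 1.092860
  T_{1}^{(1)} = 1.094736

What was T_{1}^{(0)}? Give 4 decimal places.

From T_{1}^{(1)} = (4·T_{1}^{(0)} − T_{0}^{(0)})/3, solve for T_{1}^{(0)}:
4·T_{1}^{(0)} = 3·1.094736 + 1.092860 = 4.377068
T_{1}^{(0)} = 1.094267

1.0943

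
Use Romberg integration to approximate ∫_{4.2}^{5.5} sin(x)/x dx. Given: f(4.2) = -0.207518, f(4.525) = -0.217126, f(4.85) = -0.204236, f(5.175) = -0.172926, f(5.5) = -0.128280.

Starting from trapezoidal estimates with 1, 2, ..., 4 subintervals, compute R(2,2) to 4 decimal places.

R(0,0) (trapezoid, 1 panel, h=1.3000): -0.218269
R(1,0) (trapezoid, 2 panels, h=0.6500): -0.241888
R(2,0) (trapezoid, 4 panels, h=0.3250): -0.247711
R(1,1) = -0.241888 + (-0.241888 − (-0.218269))/3 = -0.249761
R(2,1) = -0.247711 + (-0.247711 − (-0.241888))/3 = -0.249652
R(2,2) = -0.249652 + (-0.249652 − (-0.249761))/15 = -0.249645

-0.2496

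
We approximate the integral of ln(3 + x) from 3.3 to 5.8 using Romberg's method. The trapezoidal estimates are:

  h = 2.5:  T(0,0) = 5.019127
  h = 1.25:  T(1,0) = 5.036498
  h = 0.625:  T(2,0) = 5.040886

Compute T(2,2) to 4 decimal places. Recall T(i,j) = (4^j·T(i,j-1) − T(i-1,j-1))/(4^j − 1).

T(1,1) = 5.036498 + (5.036498 − 5.019127)/3 = 5.042288
T(2,1) = (4·5.040886 − 5.036498) / 3 = 5.042349
T(2,2) = 5.042349 + (5.042349 − 5.042288)/15 = 5.042353

5.0424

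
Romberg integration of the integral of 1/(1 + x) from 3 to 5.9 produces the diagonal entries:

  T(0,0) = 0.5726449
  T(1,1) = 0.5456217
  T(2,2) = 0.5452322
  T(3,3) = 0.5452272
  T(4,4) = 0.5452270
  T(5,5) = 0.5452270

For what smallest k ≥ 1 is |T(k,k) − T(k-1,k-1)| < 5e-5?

|T(1,1) − T(0,0)| = 0.0270232 ≥ 5e-5
|T(2,2) − T(1,1)| = 0.0003895 ≥ 5e-5
|T(3,3) − T(2,2)| = 0.0000050 < 5e-5

k = 3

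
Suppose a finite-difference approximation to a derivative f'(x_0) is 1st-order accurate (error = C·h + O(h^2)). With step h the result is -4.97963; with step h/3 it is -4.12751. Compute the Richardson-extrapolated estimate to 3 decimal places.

-3.701

The leading error scales as h; refining by a factor of 3 reduces it by 3^1 = 3.
Extrapolated value = (3·A(h/3) − A(h)) / (3 − 1)
= (3·(-4.12751) − (-4.97963)) / 2
= -7.40290 / 2 = -3.70145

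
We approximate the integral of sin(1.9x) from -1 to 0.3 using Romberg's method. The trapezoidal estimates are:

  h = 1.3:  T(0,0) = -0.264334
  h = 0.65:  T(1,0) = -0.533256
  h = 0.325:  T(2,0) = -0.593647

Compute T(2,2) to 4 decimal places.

-0.6132

Richardson extrapolation on the trapezoidal column (denominator 4−1=3):
T(1,1) = (4·(-0.533256) − (-0.264334)) / 3 = -0.622897
T(2,1) = (4·(-0.593647) − (-0.533256)) / 3 = -0.613777
T(2,2) = -0.613777 + (-0.613777 − (-0.622897))/15 = -0.613169
(Column j=1 coincides with Simpson's rule on the same nodes.)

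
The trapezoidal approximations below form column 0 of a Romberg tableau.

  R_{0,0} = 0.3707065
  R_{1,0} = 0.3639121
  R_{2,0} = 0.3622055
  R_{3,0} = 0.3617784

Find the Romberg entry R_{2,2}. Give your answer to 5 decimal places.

0.36164

Richardson extrapolation on the trapezoidal column (denominator 4−1=3):
R_{1,1} = (4·0.3639121 − 0.3707065) / 3 = 0.3616473
R_{2,1} = (4·0.3622055 − 0.3639121) / 3 = 0.3616366
R_{2,2} = (16·0.3616366 − 0.3616473) / 15 = 0.3616359
(Column j=1 coincides with Simpson's rule on the same nodes.)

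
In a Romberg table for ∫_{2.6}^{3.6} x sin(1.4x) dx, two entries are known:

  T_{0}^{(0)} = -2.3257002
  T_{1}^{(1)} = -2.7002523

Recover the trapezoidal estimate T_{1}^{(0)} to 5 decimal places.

From T_{1}^{(1)} = (4·T_{1}^{(0)} − T_{0}^{(0)})/3, solve for T_{1}^{(0)}:
4·T_{1}^{(0)} = 3·(-2.7002523) + (-2.3257002) = -10.4264571
T_{1}^{(0)} = -2.6066143

-2.60661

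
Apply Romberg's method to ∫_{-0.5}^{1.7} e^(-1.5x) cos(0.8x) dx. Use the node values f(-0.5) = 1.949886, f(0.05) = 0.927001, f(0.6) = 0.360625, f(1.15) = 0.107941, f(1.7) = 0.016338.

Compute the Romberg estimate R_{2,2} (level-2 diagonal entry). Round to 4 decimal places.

R_{0,0} (trapezoid, 1 panel, h=2.2000): 2.162846
R_{1,0} (trapezoid, 2 panels, h=1.1000): 1.478111
R_{2,0} (trapezoid, 4 panels, h=0.5500): 1.308273
R_{1,1} = 1.478111 + (1.478111 − 2.162846)/3 = 1.249866
R_{2,1} = 1.308273 + (1.308273 − 1.478111)/3 = 1.251660
R_{2,2} = 1.251660 + (1.251660 − 1.249866)/15 = 1.251780

1.2518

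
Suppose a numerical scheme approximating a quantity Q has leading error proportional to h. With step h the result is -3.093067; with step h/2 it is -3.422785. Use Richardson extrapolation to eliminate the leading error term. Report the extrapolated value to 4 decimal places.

The leading error scales as h; refining by a factor of 2 reduces it by 2^1 = 2.
Extrapolated value = (2·A(h/2) − A(h)) / (2 − 1)
= (2·(-3.422785) − (-3.093067)) / 1
= -3.752503 / 1 = -3.752503

-3.7525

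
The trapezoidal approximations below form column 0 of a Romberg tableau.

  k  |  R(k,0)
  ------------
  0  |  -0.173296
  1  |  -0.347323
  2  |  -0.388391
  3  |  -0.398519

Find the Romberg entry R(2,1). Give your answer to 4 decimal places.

-0.4021

R(2,1) = (4·(-0.388391) − (-0.347323)) / 3 = -0.402080
(Column j=1 coincides with Simpson's rule on the same nodes.)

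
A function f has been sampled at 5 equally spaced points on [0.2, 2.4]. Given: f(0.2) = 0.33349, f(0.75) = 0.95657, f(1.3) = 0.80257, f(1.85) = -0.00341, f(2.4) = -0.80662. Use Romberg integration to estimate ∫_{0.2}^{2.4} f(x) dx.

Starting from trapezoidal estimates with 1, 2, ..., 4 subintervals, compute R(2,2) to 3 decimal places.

R(0,0) (trapezoid, 1 panel, h=2.2000): -0.52044
R(1,0) (trapezoid, 2 panels, h=1.1000): 0.62261
R(2,0) (trapezoid, 4 panels, h=0.5500): 0.83554
R(1,1) = 0.62261 + (0.62261 − (-0.52044))/3 = 1.00363
R(2,1) = 0.83554 + (0.83554 − 0.62261)/3 = 0.90652
R(2,2) = 0.90652 + (0.90652 − 1.00363)/15 = 0.90005

0.900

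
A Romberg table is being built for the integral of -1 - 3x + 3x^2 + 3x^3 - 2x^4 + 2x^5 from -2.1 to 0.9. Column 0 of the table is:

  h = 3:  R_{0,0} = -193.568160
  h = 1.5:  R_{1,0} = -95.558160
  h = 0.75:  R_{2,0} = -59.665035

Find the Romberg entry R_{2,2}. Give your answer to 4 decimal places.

-46.6882

Richardson extrapolation on the trapezoidal column (denominator 4−1=3):
R_{1,1} = (4·(-95.558160) − (-193.568160)) / 3 = -62.888160
R_{2,1} = -59.665035 + (-59.665035 − (-95.558160))/3 = -47.700660
R_{2,2} = -47.700660 + (-47.700660 − (-62.888160))/15 = -46.688160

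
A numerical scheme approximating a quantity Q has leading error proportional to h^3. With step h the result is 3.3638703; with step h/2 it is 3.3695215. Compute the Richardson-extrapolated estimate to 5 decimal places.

3.37033

Extrapolated value = (8·A(h/2) − A(h)) / (8 − 1)
= (8·3.3695215 − 3.3638703) / 7
= 23.5923017 / 7 = 3.3703288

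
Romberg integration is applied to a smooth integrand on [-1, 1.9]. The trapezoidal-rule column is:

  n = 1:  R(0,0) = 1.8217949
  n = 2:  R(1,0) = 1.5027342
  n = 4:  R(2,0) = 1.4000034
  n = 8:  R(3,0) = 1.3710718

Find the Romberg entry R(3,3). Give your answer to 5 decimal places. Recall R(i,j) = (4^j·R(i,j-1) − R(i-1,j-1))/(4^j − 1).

1.36110

Richardson extrapolation on the trapezoidal column (denominator 4−1=3):
R(1,1) = (4·1.5027342 − 1.8217949) / 3 = 1.3963806
R(2,1) = (4·1.4000034 − 1.5027342) / 3 = 1.3657598
R(3,1) = (4·1.3710718 − 1.4000034) / 3 = 1.3614279
R(2,2) = 1.3657598 + (1.3657598 − 1.3963806)/15 = 1.3637184
R(3,2) = (16·1.3614279 − 1.3657598) / 15 = 1.3611391
R(3,3) = (64·1.3611391 − 1.3637184) / 63 = 1.3610982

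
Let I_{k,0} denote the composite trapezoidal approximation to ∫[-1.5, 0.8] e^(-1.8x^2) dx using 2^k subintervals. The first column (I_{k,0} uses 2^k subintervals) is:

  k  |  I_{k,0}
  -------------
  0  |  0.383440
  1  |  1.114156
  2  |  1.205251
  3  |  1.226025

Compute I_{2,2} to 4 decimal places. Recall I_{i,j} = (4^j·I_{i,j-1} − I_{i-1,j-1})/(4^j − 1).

I_{1,1} = 1.114156 + (1.114156 − 0.383440)/3 = 1.357728
I_{2,1} = (4·1.205251 − 1.114156) / 3 = 1.235616
I_{2,2} = (16·1.235616 − 1.357728) / 15 = 1.227475

1.2275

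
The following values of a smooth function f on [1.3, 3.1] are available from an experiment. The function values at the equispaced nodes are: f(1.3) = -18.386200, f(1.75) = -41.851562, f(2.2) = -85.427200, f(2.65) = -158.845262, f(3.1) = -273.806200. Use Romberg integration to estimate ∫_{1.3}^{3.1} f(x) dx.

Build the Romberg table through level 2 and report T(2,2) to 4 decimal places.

T(0,0) (trapezoid, 1 panel, h=1.8000): -262.973160
T(1,0) (trapezoid, 2 panels, h=0.9000): -208.371060
T(2,0) (trapezoid, 4 panels, h=0.4500): -194.499101
T(1,1) = -208.371060 + (-208.371060 − (-262.973160))/3 = -190.170360
T(2,1) = -194.499101 + (-194.499101 − (-208.371060))/3 = -189.875115
T(2,2) = -189.875115 + (-189.875115 − (-190.170360))/15 = -189.855432

-189.8554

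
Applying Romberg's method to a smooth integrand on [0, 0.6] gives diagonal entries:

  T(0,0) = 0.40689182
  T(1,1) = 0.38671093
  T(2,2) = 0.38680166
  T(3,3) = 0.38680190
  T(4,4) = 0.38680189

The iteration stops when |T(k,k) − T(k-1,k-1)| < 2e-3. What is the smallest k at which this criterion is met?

k = 2

|T(1,1) − T(0,0)| = 0.02018089 ≥ 2e-3
|T(2,2) − T(1,1)| = 0.00009073 < 2e-3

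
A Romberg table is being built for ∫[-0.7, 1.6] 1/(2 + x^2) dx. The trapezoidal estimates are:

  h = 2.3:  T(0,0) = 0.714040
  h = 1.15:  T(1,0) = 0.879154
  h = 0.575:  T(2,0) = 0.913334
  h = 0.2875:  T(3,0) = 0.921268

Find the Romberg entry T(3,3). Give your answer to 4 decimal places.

0.9239

T(1,1) = (4·0.879154 − 0.714040) / 3 = 0.934192
T(2,1) = 0.913334 + (0.913334 − 0.879154)/3 = 0.924727
T(3,1) = 0.921268 + (0.921268 − 0.913334)/3 = 0.923913
T(2,2) = 0.924727 + (0.924727 − 0.934192)/15 = 0.924096
T(3,2) = (16·0.923913 − 0.924727) / 15 = 0.923859
T(3,3) = (64·0.923859 − 0.924096) / 63 = 0.923855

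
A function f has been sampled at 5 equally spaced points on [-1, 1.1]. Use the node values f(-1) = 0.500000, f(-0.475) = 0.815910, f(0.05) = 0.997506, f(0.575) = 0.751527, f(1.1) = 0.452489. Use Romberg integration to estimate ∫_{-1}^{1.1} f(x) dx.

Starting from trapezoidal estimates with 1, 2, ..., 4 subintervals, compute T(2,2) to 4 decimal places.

1.6052

T(0,0) (trapezoid, 1 panel, h=2.1000): 1.000113
T(1,0) (trapezoid, 2 panels, h=1.0500): 1.547438
T(2,0) (trapezoid, 4 panels, h=0.5250): 1.596623
T(1,1) = 1.547438 + (1.547438 − 1.000113)/3 = 1.729880
T(2,1) = 1.596623 + (1.596623 − 1.547438)/3 = 1.613018
T(2,2) = 1.613018 + (1.613018 − 1.729880)/15 = 1.605227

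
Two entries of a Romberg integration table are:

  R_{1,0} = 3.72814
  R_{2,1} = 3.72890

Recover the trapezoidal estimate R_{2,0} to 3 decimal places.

From R_{2,1} = (4·R_{2,0} − R_{1,0})/3, solve for R_{2,0}:
4·R_{2,0} = 3·3.72890 + 3.72814 = 14.91484
R_{2,0} = 3.72871

3.729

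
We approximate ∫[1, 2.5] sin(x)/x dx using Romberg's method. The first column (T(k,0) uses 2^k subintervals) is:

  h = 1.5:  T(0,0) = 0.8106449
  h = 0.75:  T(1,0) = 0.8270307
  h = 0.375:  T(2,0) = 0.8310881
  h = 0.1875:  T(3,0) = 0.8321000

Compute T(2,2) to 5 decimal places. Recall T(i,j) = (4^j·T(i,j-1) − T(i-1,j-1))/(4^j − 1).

0.83244

Richardson extrapolation on the trapezoidal column (denominator 4−1=3):
T(1,1) = (4·0.8270307 − 0.8106449) / 3 = 0.8324926
T(2,1) = 0.8310881 + (0.8310881 − 0.8270307)/3 = 0.8324406
T(2,2) = 0.8324406 + (0.8324406 − 0.8324926)/15 = 0.8324371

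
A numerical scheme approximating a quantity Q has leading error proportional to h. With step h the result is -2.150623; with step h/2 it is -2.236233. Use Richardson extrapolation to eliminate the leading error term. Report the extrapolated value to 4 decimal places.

The leading error scales as h; refining by a factor of 2 reduces it by 2^1 = 2.
Extrapolated value = (2·A(h/2) − A(h)) / (2 − 1)
= (2·(-2.236233) − (-2.150623)) / 1
= -2.321843 / 1 = -2.321843

-2.3218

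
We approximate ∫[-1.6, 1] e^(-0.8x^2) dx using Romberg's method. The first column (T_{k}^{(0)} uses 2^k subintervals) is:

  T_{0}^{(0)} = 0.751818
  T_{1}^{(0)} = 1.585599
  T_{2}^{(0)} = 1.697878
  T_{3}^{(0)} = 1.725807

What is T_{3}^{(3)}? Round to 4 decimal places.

Richardson extrapolation on the trapezoidal column (denominator 4−1=3):
T_{1}^{(1)} = (4·1.585599 − 0.751818) / 3 = 1.863526
T_{2}^{(1)} = (4·1.697878 − 1.585599) / 3 = 1.735304
T_{3}^{(1)} = 1.725807 + (1.725807 − 1.697878)/3 = 1.735117
T_{2}^{(2)} = 1.735304 + (1.735304 − 1.863526)/15 = 1.726756
T_{3}^{(2)} = (16·1.735117 − 1.735304) / 15 = 1.735105
T_{3}^{(3)} = 1.735105 + (1.735105 − 1.726756)/63 = 1.735238

1.7352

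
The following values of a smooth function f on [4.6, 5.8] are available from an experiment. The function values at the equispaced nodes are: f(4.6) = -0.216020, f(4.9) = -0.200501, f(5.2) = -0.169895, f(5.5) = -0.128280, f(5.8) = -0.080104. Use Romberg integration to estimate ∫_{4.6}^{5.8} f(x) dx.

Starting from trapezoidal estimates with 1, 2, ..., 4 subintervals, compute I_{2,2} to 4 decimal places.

I_{0,0} (trapezoid, 1 panel, h=1.2000): -0.177674
I_{1,0} (trapezoid, 2 panels, h=0.6000): -0.190774
I_{2,0} (trapezoid, 4 panels, h=0.3000): -0.194021
I_{1,1} = -0.190774 + (-0.190774 − (-0.177674))/3 = -0.195141
I_{2,1} = -0.194021 + (-0.194021 − (-0.190774))/3 = -0.195103
I_{2,2} = -0.195103 + (-0.195103 − (-0.195141))/15 = -0.195100

-0.1951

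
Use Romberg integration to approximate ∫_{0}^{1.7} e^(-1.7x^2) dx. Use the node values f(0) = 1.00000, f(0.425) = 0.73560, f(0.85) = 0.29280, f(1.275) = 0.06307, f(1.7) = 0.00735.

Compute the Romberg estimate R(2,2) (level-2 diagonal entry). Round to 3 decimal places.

R(0,0) (trapezoid, 1 panel, h=1.7000): 0.85625
R(1,0) (trapezoid, 2 panels, h=0.8500): 0.67700
R(2,0) (trapezoid, 4 panels, h=0.4250): 0.67794
R(1,1) = 0.67700 + (0.67700 − 0.85625)/3 = 0.61725
R(2,1) = 0.67794 + (0.67794 − 0.67700)/3 = 0.67825
R(2,2) = 0.67825 + (0.67825 − 0.61725)/15 = 0.68232

0.682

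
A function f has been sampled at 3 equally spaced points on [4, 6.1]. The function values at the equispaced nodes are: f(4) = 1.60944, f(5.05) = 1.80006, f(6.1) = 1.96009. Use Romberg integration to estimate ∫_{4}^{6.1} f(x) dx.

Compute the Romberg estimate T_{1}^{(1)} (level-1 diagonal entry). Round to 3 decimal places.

3.769

T_{0}^{(0)} (trapezoid, 1 panel, h=2.1000): 3.74801
T_{1}^{(0)} (trapezoid, 2 panels, h=1.0500): 3.76407
T_{1}^{(1)} = 3.76407 + (3.76407 − 3.74801)/3 = 3.76942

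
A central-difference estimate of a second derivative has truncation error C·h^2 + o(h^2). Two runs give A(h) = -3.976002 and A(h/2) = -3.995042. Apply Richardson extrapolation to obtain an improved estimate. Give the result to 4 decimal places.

-4.0014

The leading error scales as h^2; refining by a factor of 2 reduces it by 2^2 = 4.
Extrapolated value = (4·A(h/2) − A(h)) / (4 − 1)
= (4·(-3.995042) − (-3.976002)) / 3
= -12.004166 / 3 = -4.001389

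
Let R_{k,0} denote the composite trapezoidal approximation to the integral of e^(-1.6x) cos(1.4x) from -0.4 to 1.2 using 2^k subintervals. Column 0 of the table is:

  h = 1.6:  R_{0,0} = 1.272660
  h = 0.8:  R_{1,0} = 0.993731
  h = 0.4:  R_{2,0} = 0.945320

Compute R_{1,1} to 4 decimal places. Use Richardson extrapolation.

R_{1,1} = (4·0.993731 − 1.272660) / 3 = 0.900755

0.9008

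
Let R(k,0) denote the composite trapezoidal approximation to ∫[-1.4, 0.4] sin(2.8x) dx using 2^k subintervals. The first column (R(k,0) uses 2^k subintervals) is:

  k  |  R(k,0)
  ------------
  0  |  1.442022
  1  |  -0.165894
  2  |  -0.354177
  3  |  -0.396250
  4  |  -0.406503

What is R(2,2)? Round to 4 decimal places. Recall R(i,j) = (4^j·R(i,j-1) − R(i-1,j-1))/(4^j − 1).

-0.3979

Richardson extrapolation on the trapezoidal column (denominator 4−1=3):
R(1,1) = -0.165894 + (-0.165894 − 1.442022)/3 = -0.701866
R(2,1) = -0.354177 + (-0.354177 − (-0.165894))/3 = -0.416938
R(2,2) = (16·(-0.416938) − (-0.701866)) / 15 = -0.397943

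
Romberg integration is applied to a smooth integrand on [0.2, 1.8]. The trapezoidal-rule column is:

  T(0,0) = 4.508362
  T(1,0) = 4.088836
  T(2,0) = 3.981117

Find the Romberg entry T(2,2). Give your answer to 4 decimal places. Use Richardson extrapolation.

3.9450

Richardson extrapolation on the trapezoidal column (denominator 4−1=3):
T(1,1) = (4·4.088836 − 4.508362) / 3 = 3.948994
T(2,1) = 3.981117 + (3.981117 − 4.088836)/3 = 3.945211
T(2,2) = 3.945211 + (3.945211 − 3.948994)/15 = 3.944959
(Column j=1 coincides with Simpson's rule on the same nodes.)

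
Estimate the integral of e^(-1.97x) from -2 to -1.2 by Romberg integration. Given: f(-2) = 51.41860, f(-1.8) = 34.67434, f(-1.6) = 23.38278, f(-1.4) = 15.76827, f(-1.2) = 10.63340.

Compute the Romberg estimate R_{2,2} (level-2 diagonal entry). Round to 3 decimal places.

20.703

R_{0,0} (trapezoid, 1 panel, h=0.8000): 24.82080
R_{1,0} (trapezoid, 2 panels, h=0.4000): 21.76351
R_{2,0} (trapezoid, 4 panels, h=0.2000): 20.97028
R_{1,1} = 21.76351 + (21.76351 − 24.82080)/3 = 20.74441
R_{2,1} = 20.97028 + (20.97028 − 21.76351)/3 = 20.70587
R_{2,2} = 20.70587 + (20.70587 − 20.74441)/15 = 20.70330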